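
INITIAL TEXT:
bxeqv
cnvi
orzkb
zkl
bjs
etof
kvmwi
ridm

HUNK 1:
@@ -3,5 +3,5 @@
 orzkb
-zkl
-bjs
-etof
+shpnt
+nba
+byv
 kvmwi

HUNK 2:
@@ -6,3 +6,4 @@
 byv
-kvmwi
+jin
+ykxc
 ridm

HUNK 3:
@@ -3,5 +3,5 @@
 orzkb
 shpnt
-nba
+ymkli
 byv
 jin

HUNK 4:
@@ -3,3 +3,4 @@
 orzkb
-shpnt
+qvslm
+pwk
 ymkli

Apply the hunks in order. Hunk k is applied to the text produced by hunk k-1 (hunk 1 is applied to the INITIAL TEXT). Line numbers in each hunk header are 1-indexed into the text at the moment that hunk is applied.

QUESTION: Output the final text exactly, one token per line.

Hunk 1: at line 3 remove [zkl,bjs,etof] add [shpnt,nba,byv] -> 8 lines: bxeqv cnvi orzkb shpnt nba byv kvmwi ridm
Hunk 2: at line 6 remove [kvmwi] add [jin,ykxc] -> 9 lines: bxeqv cnvi orzkb shpnt nba byv jin ykxc ridm
Hunk 3: at line 3 remove [nba] add [ymkli] -> 9 lines: bxeqv cnvi orzkb shpnt ymkli byv jin ykxc ridm
Hunk 4: at line 3 remove [shpnt] add [qvslm,pwk] -> 10 lines: bxeqv cnvi orzkb qvslm pwk ymkli byv jin ykxc ridm

Answer: bxeqv
cnvi
orzkb
qvslm
pwk
ymkli
byv
jin
ykxc
ridm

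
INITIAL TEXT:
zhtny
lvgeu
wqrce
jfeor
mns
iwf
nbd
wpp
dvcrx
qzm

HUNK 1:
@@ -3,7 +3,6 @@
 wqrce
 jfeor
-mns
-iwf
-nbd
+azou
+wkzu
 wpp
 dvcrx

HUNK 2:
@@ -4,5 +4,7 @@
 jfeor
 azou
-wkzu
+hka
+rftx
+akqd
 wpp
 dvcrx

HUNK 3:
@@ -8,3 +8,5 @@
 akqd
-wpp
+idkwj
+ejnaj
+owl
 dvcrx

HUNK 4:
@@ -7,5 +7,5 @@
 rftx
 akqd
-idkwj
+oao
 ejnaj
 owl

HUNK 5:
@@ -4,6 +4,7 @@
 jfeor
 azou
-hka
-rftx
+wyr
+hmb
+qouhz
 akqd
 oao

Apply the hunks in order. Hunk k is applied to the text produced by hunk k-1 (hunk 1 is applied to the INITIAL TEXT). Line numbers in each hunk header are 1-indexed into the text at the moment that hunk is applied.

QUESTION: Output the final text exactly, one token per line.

Hunk 1: at line 3 remove [mns,iwf,nbd] add [azou,wkzu] -> 9 lines: zhtny lvgeu wqrce jfeor azou wkzu wpp dvcrx qzm
Hunk 2: at line 4 remove [wkzu] add [hka,rftx,akqd] -> 11 lines: zhtny lvgeu wqrce jfeor azou hka rftx akqd wpp dvcrx qzm
Hunk 3: at line 8 remove [wpp] add [idkwj,ejnaj,owl] -> 13 lines: zhtny lvgeu wqrce jfeor azou hka rftx akqd idkwj ejnaj owl dvcrx qzm
Hunk 4: at line 7 remove [idkwj] add [oao] -> 13 lines: zhtny lvgeu wqrce jfeor azou hka rftx akqd oao ejnaj owl dvcrx qzm
Hunk 5: at line 4 remove [hka,rftx] add [wyr,hmb,qouhz] -> 14 lines: zhtny lvgeu wqrce jfeor azou wyr hmb qouhz akqd oao ejnaj owl dvcrx qzm

Answer: zhtny
lvgeu
wqrce
jfeor
azou
wyr
hmb
qouhz
akqd
oao
ejnaj
owl
dvcrx
qzm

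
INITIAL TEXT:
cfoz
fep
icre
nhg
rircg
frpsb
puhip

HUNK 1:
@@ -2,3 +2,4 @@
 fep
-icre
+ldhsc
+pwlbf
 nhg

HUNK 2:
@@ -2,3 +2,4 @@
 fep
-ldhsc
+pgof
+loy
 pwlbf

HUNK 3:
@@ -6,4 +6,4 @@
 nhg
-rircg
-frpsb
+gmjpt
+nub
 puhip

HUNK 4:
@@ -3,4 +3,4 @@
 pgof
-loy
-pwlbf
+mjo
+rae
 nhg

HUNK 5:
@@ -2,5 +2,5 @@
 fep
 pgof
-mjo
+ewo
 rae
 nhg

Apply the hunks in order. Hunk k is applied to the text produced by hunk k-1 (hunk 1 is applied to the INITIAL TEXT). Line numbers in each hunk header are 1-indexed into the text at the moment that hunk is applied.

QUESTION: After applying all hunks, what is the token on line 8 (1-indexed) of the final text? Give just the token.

Answer: nub

Derivation:
Hunk 1: at line 2 remove [icre] add [ldhsc,pwlbf] -> 8 lines: cfoz fep ldhsc pwlbf nhg rircg frpsb puhip
Hunk 2: at line 2 remove [ldhsc] add [pgof,loy] -> 9 lines: cfoz fep pgof loy pwlbf nhg rircg frpsb puhip
Hunk 3: at line 6 remove [rircg,frpsb] add [gmjpt,nub] -> 9 lines: cfoz fep pgof loy pwlbf nhg gmjpt nub puhip
Hunk 4: at line 3 remove [loy,pwlbf] add [mjo,rae] -> 9 lines: cfoz fep pgof mjo rae nhg gmjpt nub puhip
Hunk 5: at line 2 remove [mjo] add [ewo] -> 9 lines: cfoz fep pgof ewo rae nhg gmjpt nub puhip
Final line 8: nub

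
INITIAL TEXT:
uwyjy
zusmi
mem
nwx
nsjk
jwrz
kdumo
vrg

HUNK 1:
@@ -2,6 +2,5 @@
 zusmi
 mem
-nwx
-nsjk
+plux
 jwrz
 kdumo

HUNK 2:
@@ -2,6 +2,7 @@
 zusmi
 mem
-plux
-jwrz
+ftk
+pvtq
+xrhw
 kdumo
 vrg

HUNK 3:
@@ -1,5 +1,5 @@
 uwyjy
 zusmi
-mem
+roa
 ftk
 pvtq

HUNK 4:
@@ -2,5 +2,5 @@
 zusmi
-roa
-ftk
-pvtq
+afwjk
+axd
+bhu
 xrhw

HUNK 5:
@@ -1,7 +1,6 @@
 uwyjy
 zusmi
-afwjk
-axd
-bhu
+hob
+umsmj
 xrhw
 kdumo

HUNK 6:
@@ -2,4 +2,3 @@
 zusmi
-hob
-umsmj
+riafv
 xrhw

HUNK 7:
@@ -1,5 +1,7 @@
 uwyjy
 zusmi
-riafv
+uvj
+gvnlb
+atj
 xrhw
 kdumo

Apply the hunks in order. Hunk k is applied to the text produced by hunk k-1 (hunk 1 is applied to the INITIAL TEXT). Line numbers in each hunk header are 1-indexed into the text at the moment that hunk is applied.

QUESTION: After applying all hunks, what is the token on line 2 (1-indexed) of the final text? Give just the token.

Answer: zusmi

Derivation:
Hunk 1: at line 2 remove [nwx,nsjk] add [plux] -> 7 lines: uwyjy zusmi mem plux jwrz kdumo vrg
Hunk 2: at line 2 remove [plux,jwrz] add [ftk,pvtq,xrhw] -> 8 lines: uwyjy zusmi mem ftk pvtq xrhw kdumo vrg
Hunk 3: at line 1 remove [mem] add [roa] -> 8 lines: uwyjy zusmi roa ftk pvtq xrhw kdumo vrg
Hunk 4: at line 2 remove [roa,ftk,pvtq] add [afwjk,axd,bhu] -> 8 lines: uwyjy zusmi afwjk axd bhu xrhw kdumo vrg
Hunk 5: at line 1 remove [afwjk,axd,bhu] add [hob,umsmj] -> 7 lines: uwyjy zusmi hob umsmj xrhw kdumo vrg
Hunk 6: at line 2 remove [hob,umsmj] add [riafv] -> 6 lines: uwyjy zusmi riafv xrhw kdumo vrg
Hunk 7: at line 1 remove [riafv] add [uvj,gvnlb,atj] -> 8 lines: uwyjy zusmi uvj gvnlb atj xrhw kdumo vrg
Final line 2: zusmi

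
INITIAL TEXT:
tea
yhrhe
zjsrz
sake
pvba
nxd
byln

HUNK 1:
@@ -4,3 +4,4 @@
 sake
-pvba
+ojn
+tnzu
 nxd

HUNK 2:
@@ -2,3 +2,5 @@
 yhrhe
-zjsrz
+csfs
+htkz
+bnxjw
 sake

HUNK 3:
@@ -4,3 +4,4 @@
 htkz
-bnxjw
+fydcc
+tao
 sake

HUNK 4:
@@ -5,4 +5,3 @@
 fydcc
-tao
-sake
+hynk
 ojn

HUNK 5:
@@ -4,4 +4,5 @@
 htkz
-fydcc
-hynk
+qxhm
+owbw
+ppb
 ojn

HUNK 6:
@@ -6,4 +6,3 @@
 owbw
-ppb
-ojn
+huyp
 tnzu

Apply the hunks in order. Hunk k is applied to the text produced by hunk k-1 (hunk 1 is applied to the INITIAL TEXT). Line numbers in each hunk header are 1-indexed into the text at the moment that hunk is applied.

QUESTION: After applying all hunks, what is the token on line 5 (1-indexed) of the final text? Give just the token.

Hunk 1: at line 4 remove [pvba] add [ojn,tnzu] -> 8 lines: tea yhrhe zjsrz sake ojn tnzu nxd byln
Hunk 2: at line 2 remove [zjsrz] add [csfs,htkz,bnxjw] -> 10 lines: tea yhrhe csfs htkz bnxjw sake ojn tnzu nxd byln
Hunk 3: at line 4 remove [bnxjw] add [fydcc,tao] -> 11 lines: tea yhrhe csfs htkz fydcc tao sake ojn tnzu nxd byln
Hunk 4: at line 5 remove [tao,sake] add [hynk] -> 10 lines: tea yhrhe csfs htkz fydcc hynk ojn tnzu nxd byln
Hunk 5: at line 4 remove [fydcc,hynk] add [qxhm,owbw,ppb] -> 11 lines: tea yhrhe csfs htkz qxhm owbw ppb ojn tnzu nxd byln
Hunk 6: at line 6 remove [ppb,ojn] add [huyp] -> 10 lines: tea yhrhe csfs htkz qxhm owbw huyp tnzu nxd byln
Final line 5: qxhm

Answer: qxhm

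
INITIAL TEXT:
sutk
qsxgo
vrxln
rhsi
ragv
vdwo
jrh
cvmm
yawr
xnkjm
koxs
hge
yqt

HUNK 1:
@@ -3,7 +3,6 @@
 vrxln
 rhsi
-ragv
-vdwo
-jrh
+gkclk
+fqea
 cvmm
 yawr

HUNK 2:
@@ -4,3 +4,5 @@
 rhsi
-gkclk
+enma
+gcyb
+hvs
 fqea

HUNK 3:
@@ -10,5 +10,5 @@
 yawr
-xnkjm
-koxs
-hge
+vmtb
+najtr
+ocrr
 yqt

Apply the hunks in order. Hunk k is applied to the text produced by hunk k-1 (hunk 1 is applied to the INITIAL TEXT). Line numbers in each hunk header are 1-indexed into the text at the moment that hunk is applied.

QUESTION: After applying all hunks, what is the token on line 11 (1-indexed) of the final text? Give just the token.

Answer: vmtb

Derivation:
Hunk 1: at line 3 remove [ragv,vdwo,jrh] add [gkclk,fqea] -> 12 lines: sutk qsxgo vrxln rhsi gkclk fqea cvmm yawr xnkjm koxs hge yqt
Hunk 2: at line 4 remove [gkclk] add [enma,gcyb,hvs] -> 14 lines: sutk qsxgo vrxln rhsi enma gcyb hvs fqea cvmm yawr xnkjm koxs hge yqt
Hunk 3: at line 10 remove [xnkjm,koxs,hge] add [vmtb,najtr,ocrr] -> 14 lines: sutk qsxgo vrxln rhsi enma gcyb hvs fqea cvmm yawr vmtb najtr ocrr yqt
Final line 11: vmtb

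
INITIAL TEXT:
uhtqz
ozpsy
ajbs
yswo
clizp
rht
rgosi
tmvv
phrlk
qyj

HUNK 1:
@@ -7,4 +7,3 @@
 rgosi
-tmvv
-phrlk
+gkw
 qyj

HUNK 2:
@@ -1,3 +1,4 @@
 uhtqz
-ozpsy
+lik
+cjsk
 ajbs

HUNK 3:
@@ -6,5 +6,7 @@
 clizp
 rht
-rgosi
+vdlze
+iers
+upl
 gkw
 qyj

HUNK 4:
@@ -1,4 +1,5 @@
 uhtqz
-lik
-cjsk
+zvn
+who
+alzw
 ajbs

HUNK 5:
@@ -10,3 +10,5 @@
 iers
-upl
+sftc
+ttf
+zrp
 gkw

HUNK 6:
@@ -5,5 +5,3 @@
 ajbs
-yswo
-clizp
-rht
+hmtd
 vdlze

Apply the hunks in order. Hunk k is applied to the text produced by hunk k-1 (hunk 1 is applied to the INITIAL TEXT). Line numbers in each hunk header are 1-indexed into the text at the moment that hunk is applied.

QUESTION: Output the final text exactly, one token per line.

Hunk 1: at line 7 remove [tmvv,phrlk] add [gkw] -> 9 lines: uhtqz ozpsy ajbs yswo clizp rht rgosi gkw qyj
Hunk 2: at line 1 remove [ozpsy] add [lik,cjsk] -> 10 lines: uhtqz lik cjsk ajbs yswo clizp rht rgosi gkw qyj
Hunk 3: at line 6 remove [rgosi] add [vdlze,iers,upl] -> 12 lines: uhtqz lik cjsk ajbs yswo clizp rht vdlze iers upl gkw qyj
Hunk 4: at line 1 remove [lik,cjsk] add [zvn,who,alzw] -> 13 lines: uhtqz zvn who alzw ajbs yswo clizp rht vdlze iers upl gkw qyj
Hunk 5: at line 10 remove [upl] add [sftc,ttf,zrp] -> 15 lines: uhtqz zvn who alzw ajbs yswo clizp rht vdlze iers sftc ttf zrp gkw qyj
Hunk 6: at line 5 remove [yswo,clizp,rht] add [hmtd] -> 13 lines: uhtqz zvn who alzw ajbs hmtd vdlze iers sftc ttf zrp gkw qyj

Answer: uhtqz
zvn
who
alzw
ajbs
hmtd
vdlze
iers
sftc
ttf
zrp
gkw
qyj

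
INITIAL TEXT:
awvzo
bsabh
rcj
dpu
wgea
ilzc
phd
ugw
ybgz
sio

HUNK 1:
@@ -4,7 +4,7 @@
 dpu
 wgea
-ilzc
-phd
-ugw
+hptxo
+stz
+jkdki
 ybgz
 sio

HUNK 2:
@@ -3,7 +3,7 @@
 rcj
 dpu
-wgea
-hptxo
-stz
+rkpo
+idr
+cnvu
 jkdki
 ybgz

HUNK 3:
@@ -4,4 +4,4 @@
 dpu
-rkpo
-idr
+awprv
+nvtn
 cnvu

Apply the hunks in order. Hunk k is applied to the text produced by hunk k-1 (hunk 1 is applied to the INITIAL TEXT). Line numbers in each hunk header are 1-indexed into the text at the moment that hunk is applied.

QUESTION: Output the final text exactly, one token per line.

Answer: awvzo
bsabh
rcj
dpu
awprv
nvtn
cnvu
jkdki
ybgz
sio

Derivation:
Hunk 1: at line 4 remove [ilzc,phd,ugw] add [hptxo,stz,jkdki] -> 10 lines: awvzo bsabh rcj dpu wgea hptxo stz jkdki ybgz sio
Hunk 2: at line 3 remove [wgea,hptxo,stz] add [rkpo,idr,cnvu] -> 10 lines: awvzo bsabh rcj dpu rkpo idr cnvu jkdki ybgz sio
Hunk 3: at line 4 remove [rkpo,idr] add [awprv,nvtn] -> 10 lines: awvzo bsabh rcj dpu awprv nvtn cnvu jkdki ybgz sio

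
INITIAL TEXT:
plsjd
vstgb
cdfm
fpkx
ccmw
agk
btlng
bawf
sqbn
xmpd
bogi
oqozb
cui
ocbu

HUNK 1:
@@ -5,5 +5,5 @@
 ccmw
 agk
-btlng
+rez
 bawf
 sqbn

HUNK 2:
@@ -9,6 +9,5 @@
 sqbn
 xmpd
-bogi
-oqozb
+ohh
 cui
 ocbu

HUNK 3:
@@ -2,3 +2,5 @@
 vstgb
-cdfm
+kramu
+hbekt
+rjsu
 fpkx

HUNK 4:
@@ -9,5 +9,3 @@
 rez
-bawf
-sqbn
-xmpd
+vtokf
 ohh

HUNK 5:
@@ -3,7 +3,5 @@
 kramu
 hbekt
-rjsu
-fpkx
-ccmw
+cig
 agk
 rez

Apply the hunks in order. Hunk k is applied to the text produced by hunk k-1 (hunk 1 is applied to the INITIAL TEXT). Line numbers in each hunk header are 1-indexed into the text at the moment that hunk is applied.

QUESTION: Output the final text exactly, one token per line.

Hunk 1: at line 5 remove [btlng] add [rez] -> 14 lines: plsjd vstgb cdfm fpkx ccmw agk rez bawf sqbn xmpd bogi oqozb cui ocbu
Hunk 2: at line 9 remove [bogi,oqozb] add [ohh] -> 13 lines: plsjd vstgb cdfm fpkx ccmw agk rez bawf sqbn xmpd ohh cui ocbu
Hunk 3: at line 2 remove [cdfm] add [kramu,hbekt,rjsu] -> 15 lines: plsjd vstgb kramu hbekt rjsu fpkx ccmw agk rez bawf sqbn xmpd ohh cui ocbu
Hunk 4: at line 9 remove [bawf,sqbn,xmpd] add [vtokf] -> 13 lines: plsjd vstgb kramu hbekt rjsu fpkx ccmw agk rez vtokf ohh cui ocbu
Hunk 5: at line 3 remove [rjsu,fpkx,ccmw] add [cig] -> 11 lines: plsjd vstgb kramu hbekt cig agk rez vtokf ohh cui ocbu

Answer: plsjd
vstgb
kramu
hbekt
cig
agk
rez
vtokf
ohh
cui
ocbu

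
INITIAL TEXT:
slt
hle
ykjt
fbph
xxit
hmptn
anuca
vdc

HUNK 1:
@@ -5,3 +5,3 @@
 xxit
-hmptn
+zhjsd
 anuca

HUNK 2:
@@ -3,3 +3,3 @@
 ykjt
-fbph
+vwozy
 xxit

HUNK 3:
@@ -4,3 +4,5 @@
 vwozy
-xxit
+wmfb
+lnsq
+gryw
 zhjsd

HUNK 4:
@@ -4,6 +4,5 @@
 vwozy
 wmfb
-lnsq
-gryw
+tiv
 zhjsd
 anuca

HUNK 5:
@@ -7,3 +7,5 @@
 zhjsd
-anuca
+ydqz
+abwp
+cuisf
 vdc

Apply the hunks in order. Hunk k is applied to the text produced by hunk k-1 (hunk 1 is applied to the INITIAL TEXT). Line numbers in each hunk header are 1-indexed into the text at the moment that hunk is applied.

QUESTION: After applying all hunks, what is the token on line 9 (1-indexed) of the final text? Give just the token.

Hunk 1: at line 5 remove [hmptn] add [zhjsd] -> 8 lines: slt hle ykjt fbph xxit zhjsd anuca vdc
Hunk 2: at line 3 remove [fbph] add [vwozy] -> 8 lines: slt hle ykjt vwozy xxit zhjsd anuca vdc
Hunk 3: at line 4 remove [xxit] add [wmfb,lnsq,gryw] -> 10 lines: slt hle ykjt vwozy wmfb lnsq gryw zhjsd anuca vdc
Hunk 4: at line 4 remove [lnsq,gryw] add [tiv] -> 9 lines: slt hle ykjt vwozy wmfb tiv zhjsd anuca vdc
Hunk 5: at line 7 remove [anuca] add [ydqz,abwp,cuisf] -> 11 lines: slt hle ykjt vwozy wmfb tiv zhjsd ydqz abwp cuisf vdc
Final line 9: abwp

Answer: abwp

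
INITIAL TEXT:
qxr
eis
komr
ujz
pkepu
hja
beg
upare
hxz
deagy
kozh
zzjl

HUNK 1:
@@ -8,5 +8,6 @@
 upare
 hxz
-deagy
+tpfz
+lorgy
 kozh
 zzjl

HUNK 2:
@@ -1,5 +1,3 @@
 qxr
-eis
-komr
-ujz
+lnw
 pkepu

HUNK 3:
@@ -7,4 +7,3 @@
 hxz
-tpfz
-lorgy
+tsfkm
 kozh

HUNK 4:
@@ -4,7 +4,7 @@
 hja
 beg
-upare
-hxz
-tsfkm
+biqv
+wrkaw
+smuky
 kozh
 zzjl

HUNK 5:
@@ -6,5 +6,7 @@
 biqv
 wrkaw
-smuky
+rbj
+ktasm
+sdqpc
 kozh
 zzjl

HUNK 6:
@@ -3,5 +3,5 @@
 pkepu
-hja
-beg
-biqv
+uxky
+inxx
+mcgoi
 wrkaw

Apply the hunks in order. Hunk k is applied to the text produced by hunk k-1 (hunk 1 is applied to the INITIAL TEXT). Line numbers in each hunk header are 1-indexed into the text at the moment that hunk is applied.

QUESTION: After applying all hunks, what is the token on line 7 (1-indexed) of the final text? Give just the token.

Hunk 1: at line 8 remove [deagy] add [tpfz,lorgy] -> 13 lines: qxr eis komr ujz pkepu hja beg upare hxz tpfz lorgy kozh zzjl
Hunk 2: at line 1 remove [eis,komr,ujz] add [lnw] -> 11 lines: qxr lnw pkepu hja beg upare hxz tpfz lorgy kozh zzjl
Hunk 3: at line 7 remove [tpfz,lorgy] add [tsfkm] -> 10 lines: qxr lnw pkepu hja beg upare hxz tsfkm kozh zzjl
Hunk 4: at line 4 remove [upare,hxz,tsfkm] add [biqv,wrkaw,smuky] -> 10 lines: qxr lnw pkepu hja beg biqv wrkaw smuky kozh zzjl
Hunk 5: at line 6 remove [smuky] add [rbj,ktasm,sdqpc] -> 12 lines: qxr lnw pkepu hja beg biqv wrkaw rbj ktasm sdqpc kozh zzjl
Hunk 6: at line 3 remove [hja,beg,biqv] add [uxky,inxx,mcgoi] -> 12 lines: qxr lnw pkepu uxky inxx mcgoi wrkaw rbj ktasm sdqpc kozh zzjl
Final line 7: wrkaw

Answer: wrkaw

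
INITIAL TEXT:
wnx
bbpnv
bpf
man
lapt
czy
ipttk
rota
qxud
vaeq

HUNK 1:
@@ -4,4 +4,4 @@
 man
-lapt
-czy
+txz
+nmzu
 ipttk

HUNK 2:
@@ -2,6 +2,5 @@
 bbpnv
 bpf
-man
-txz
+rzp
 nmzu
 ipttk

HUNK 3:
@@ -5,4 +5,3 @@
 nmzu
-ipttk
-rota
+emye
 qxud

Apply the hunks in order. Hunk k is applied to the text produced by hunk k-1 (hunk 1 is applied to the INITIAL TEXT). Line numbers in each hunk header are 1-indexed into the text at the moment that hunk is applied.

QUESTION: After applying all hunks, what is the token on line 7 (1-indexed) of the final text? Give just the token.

Hunk 1: at line 4 remove [lapt,czy] add [txz,nmzu] -> 10 lines: wnx bbpnv bpf man txz nmzu ipttk rota qxud vaeq
Hunk 2: at line 2 remove [man,txz] add [rzp] -> 9 lines: wnx bbpnv bpf rzp nmzu ipttk rota qxud vaeq
Hunk 3: at line 5 remove [ipttk,rota] add [emye] -> 8 lines: wnx bbpnv bpf rzp nmzu emye qxud vaeq
Final line 7: qxud

Answer: qxud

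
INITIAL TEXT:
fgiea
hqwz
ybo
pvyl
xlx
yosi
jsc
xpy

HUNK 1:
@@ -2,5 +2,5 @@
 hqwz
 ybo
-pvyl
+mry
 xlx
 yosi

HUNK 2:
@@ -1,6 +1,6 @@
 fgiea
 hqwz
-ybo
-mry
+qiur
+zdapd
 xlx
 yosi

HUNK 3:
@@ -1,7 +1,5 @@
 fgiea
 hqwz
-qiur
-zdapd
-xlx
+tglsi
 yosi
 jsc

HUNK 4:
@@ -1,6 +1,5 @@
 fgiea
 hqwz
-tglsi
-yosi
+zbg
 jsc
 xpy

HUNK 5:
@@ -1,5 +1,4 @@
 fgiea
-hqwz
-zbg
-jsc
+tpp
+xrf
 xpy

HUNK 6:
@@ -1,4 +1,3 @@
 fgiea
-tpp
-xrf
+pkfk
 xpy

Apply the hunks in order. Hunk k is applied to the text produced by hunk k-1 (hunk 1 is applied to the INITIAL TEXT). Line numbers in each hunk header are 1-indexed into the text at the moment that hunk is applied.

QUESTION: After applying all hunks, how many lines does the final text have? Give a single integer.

Answer: 3

Derivation:
Hunk 1: at line 2 remove [pvyl] add [mry] -> 8 lines: fgiea hqwz ybo mry xlx yosi jsc xpy
Hunk 2: at line 1 remove [ybo,mry] add [qiur,zdapd] -> 8 lines: fgiea hqwz qiur zdapd xlx yosi jsc xpy
Hunk 3: at line 1 remove [qiur,zdapd,xlx] add [tglsi] -> 6 lines: fgiea hqwz tglsi yosi jsc xpy
Hunk 4: at line 1 remove [tglsi,yosi] add [zbg] -> 5 lines: fgiea hqwz zbg jsc xpy
Hunk 5: at line 1 remove [hqwz,zbg,jsc] add [tpp,xrf] -> 4 lines: fgiea tpp xrf xpy
Hunk 6: at line 1 remove [tpp,xrf] add [pkfk] -> 3 lines: fgiea pkfk xpy
Final line count: 3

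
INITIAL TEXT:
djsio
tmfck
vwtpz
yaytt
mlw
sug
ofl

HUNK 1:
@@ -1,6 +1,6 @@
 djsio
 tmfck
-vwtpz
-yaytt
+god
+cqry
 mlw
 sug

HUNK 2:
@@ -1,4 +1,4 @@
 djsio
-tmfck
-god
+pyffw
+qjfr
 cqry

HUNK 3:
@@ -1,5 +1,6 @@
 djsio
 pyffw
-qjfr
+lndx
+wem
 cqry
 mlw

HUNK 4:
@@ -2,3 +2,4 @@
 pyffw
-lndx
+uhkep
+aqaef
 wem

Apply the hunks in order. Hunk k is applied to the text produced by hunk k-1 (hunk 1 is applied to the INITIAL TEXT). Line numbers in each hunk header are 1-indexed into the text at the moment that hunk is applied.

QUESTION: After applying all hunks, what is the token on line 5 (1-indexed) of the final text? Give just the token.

Hunk 1: at line 1 remove [vwtpz,yaytt] add [god,cqry] -> 7 lines: djsio tmfck god cqry mlw sug ofl
Hunk 2: at line 1 remove [tmfck,god] add [pyffw,qjfr] -> 7 lines: djsio pyffw qjfr cqry mlw sug ofl
Hunk 3: at line 1 remove [qjfr] add [lndx,wem] -> 8 lines: djsio pyffw lndx wem cqry mlw sug ofl
Hunk 4: at line 2 remove [lndx] add [uhkep,aqaef] -> 9 lines: djsio pyffw uhkep aqaef wem cqry mlw sug ofl
Final line 5: wem

Answer: wem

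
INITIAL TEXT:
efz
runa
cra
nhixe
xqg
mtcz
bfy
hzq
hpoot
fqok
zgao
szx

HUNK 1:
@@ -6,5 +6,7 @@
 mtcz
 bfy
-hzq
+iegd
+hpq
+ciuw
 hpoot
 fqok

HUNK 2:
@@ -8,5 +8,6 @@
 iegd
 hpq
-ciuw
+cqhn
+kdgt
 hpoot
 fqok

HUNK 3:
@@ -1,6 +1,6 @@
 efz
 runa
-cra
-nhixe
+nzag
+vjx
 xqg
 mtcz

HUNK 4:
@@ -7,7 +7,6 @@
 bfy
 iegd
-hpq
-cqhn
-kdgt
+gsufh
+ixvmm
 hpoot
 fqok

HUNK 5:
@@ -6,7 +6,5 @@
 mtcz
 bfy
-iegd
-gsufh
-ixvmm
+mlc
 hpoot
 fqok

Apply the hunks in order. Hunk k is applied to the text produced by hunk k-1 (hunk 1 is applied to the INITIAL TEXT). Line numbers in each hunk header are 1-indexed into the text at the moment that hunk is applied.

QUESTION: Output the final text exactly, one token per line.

Answer: efz
runa
nzag
vjx
xqg
mtcz
bfy
mlc
hpoot
fqok
zgao
szx

Derivation:
Hunk 1: at line 6 remove [hzq] add [iegd,hpq,ciuw] -> 14 lines: efz runa cra nhixe xqg mtcz bfy iegd hpq ciuw hpoot fqok zgao szx
Hunk 2: at line 8 remove [ciuw] add [cqhn,kdgt] -> 15 lines: efz runa cra nhixe xqg mtcz bfy iegd hpq cqhn kdgt hpoot fqok zgao szx
Hunk 3: at line 1 remove [cra,nhixe] add [nzag,vjx] -> 15 lines: efz runa nzag vjx xqg mtcz bfy iegd hpq cqhn kdgt hpoot fqok zgao szx
Hunk 4: at line 7 remove [hpq,cqhn,kdgt] add [gsufh,ixvmm] -> 14 lines: efz runa nzag vjx xqg mtcz bfy iegd gsufh ixvmm hpoot fqok zgao szx
Hunk 5: at line 6 remove [iegd,gsufh,ixvmm] add [mlc] -> 12 lines: efz runa nzag vjx xqg mtcz bfy mlc hpoot fqok zgao szx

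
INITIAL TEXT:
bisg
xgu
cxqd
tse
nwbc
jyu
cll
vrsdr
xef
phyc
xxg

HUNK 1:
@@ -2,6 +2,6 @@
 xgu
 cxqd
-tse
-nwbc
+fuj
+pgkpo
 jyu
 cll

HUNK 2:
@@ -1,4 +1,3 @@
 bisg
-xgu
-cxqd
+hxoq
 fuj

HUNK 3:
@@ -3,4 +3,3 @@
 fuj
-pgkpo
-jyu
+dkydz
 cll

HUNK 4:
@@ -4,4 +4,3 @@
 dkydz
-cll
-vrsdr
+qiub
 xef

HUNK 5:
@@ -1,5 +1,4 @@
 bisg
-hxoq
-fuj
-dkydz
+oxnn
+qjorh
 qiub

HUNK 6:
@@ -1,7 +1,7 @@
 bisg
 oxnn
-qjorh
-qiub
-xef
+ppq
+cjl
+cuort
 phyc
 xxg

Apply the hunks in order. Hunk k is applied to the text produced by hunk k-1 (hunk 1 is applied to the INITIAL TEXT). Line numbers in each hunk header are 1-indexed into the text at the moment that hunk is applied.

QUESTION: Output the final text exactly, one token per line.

Hunk 1: at line 2 remove [tse,nwbc] add [fuj,pgkpo] -> 11 lines: bisg xgu cxqd fuj pgkpo jyu cll vrsdr xef phyc xxg
Hunk 2: at line 1 remove [xgu,cxqd] add [hxoq] -> 10 lines: bisg hxoq fuj pgkpo jyu cll vrsdr xef phyc xxg
Hunk 3: at line 3 remove [pgkpo,jyu] add [dkydz] -> 9 lines: bisg hxoq fuj dkydz cll vrsdr xef phyc xxg
Hunk 4: at line 4 remove [cll,vrsdr] add [qiub] -> 8 lines: bisg hxoq fuj dkydz qiub xef phyc xxg
Hunk 5: at line 1 remove [hxoq,fuj,dkydz] add [oxnn,qjorh] -> 7 lines: bisg oxnn qjorh qiub xef phyc xxg
Hunk 6: at line 1 remove [qjorh,qiub,xef] add [ppq,cjl,cuort] -> 7 lines: bisg oxnn ppq cjl cuort phyc xxg

Answer: bisg
oxnn
ppq
cjl
cuort
phyc
xxg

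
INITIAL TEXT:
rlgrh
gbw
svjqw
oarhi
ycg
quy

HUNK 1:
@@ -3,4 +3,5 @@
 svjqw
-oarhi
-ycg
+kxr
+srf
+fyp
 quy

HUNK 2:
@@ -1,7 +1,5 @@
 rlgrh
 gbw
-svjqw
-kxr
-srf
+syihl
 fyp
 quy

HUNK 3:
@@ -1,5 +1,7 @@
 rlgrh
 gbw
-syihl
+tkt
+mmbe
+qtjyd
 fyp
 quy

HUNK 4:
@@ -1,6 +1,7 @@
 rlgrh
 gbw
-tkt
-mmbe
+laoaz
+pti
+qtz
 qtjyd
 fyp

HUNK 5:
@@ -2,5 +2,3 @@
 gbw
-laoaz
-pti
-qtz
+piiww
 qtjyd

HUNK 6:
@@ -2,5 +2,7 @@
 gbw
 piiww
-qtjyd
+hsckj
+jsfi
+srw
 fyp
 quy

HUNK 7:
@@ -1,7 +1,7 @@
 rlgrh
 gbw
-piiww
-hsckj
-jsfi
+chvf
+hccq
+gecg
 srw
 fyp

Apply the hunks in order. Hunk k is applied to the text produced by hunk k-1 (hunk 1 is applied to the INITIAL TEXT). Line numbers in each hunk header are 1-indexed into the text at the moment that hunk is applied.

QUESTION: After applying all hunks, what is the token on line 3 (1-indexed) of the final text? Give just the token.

Hunk 1: at line 3 remove [oarhi,ycg] add [kxr,srf,fyp] -> 7 lines: rlgrh gbw svjqw kxr srf fyp quy
Hunk 2: at line 1 remove [svjqw,kxr,srf] add [syihl] -> 5 lines: rlgrh gbw syihl fyp quy
Hunk 3: at line 1 remove [syihl] add [tkt,mmbe,qtjyd] -> 7 lines: rlgrh gbw tkt mmbe qtjyd fyp quy
Hunk 4: at line 1 remove [tkt,mmbe] add [laoaz,pti,qtz] -> 8 lines: rlgrh gbw laoaz pti qtz qtjyd fyp quy
Hunk 5: at line 2 remove [laoaz,pti,qtz] add [piiww] -> 6 lines: rlgrh gbw piiww qtjyd fyp quy
Hunk 6: at line 2 remove [qtjyd] add [hsckj,jsfi,srw] -> 8 lines: rlgrh gbw piiww hsckj jsfi srw fyp quy
Hunk 7: at line 1 remove [piiww,hsckj,jsfi] add [chvf,hccq,gecg] -> 8 lines: rlgrh gbw chvf hccq gecg srw fyp quy
Final line 3: chvf

Answer: chvf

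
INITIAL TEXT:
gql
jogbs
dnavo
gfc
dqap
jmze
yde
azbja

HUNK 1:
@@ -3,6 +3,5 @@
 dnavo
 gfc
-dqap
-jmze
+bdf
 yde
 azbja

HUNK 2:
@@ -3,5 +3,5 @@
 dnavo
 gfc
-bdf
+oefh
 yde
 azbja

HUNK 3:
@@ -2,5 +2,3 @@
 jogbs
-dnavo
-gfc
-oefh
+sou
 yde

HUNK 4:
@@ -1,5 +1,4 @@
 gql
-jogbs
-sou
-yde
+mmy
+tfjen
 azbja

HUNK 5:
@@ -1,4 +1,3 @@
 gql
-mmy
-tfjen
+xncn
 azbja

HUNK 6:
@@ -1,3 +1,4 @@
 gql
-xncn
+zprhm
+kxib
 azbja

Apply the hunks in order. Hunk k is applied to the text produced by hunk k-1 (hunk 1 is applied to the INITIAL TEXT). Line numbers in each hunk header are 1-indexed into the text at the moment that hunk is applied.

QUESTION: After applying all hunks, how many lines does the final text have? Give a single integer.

Hunk 1: at line 3 remove [dqap,jmze] add [bdf] -> 7 lines: gql jogbs dnavo gfc bdf yde azbja
Hunk 2: at line 3 remove [bdf] add [oefh] -> 7 lines: gql jogbs dnavo gfc oefh yde azbja
Hunk 3: at line 2 remove [dnavo,gfc,oefh] add [sou] -> 5 lines: gql jogbs sou yde azbja
Hunk 4: at line 1 remove [jogbs,sou,yde] add [mmy,tfjen] -> 4 lines: gql mmy tfjen azbja
Hunk 5: at line 1 remove [mmy,tfjen] add [xncn] -> 3 lines: gql xncn azbja
Hunk 6: at line 1 remove [xncn] add [zprhm,kxib] -> 4 lines: gql zprhm kxib azbja
Final line count: 4

Answer: 4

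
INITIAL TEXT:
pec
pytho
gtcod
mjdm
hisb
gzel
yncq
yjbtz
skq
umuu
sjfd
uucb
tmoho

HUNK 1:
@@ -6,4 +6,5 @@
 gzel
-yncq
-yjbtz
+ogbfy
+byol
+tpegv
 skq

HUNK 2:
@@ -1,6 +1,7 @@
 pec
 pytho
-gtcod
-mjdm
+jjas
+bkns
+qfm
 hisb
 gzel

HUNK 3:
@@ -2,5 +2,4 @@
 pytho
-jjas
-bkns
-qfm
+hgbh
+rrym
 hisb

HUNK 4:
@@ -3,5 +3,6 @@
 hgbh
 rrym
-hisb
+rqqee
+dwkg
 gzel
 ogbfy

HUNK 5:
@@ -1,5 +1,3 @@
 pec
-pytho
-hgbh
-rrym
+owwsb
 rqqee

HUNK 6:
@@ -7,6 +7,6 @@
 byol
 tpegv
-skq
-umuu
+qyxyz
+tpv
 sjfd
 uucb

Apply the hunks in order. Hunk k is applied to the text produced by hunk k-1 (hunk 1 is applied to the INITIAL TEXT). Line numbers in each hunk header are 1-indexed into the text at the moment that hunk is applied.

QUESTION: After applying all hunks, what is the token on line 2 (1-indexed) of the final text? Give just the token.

Hunk 1: at line 6 remove [yncq,yjbtz] add [ogbfy,byol,tpegv] -> 14 lines: pec pytho gtcod mjdm hisb gzel ogbfy byol tpegv skq umuu sjfd uucb tmoho
Hunk 2: at line 1 remove [gtcod,mjdm] add [jjas,bkns,qfm] -> 15 lines: pec pytho jjas bkns qfm hisb gzel ogbfy byol tpegv skq umuu sjfd uucb tmoho
Hunk 3: at line 2 remove [jjas,bkns,qfm] add [hgbh,rrym] -> 14 lines: pec pytho hgbh rrym hisb gzel ogbfy byol tpegv skq umuu sjfd uucb tmoho
Hunk 4: at line 3 remove [hisb] add [rqqee,dwkg] -> 15 lines: pec pytho hgbh rrym rqqee dwkg gzel ogbfy byol tpegv skq umuu sjfd uucb tmoho
Hunk 5: at line 1 remove [pytho,hgbh,rrym] add [owwsb] -> 13 lines: pec owwsb rqqee dwkg gzel ogbfy byol tpegv skq umuu sjfd uucb tmoho
Hunk 6: at line 7 remove [skq,umuu] add [qyxyz,tpv] -> 13 lines: pec owwsb rqqee dwkg gzel ogbfy byol tpegv qyxyz tpv sjfd uucb tmoho
Final line 2: owwsb

Answer: owwsb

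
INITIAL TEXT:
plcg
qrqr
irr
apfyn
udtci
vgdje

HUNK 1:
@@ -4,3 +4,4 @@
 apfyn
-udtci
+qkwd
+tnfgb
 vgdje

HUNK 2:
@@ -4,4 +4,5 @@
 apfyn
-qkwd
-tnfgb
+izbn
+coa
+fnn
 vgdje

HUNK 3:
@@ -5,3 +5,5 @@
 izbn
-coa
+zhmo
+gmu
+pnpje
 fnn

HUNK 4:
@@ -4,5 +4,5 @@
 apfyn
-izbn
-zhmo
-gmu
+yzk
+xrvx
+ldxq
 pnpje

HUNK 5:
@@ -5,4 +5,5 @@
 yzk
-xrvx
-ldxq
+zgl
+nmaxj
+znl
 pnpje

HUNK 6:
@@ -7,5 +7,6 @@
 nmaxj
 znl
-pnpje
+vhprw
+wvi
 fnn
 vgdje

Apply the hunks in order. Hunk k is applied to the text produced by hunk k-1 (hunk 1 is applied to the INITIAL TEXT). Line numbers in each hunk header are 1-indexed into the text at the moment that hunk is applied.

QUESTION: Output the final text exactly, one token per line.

Answer: plcg
qrqr
irr
apfyn
yzk
zgl
nmaxj
znl
vhprw
wvi
fnn
vgdje

Derivation:
Hunk 1: at line 4 remove [udtci] add [qkwd,tnfgb] -> 7 lines: plcg qrqr irr apfyn qkwd tnfgb vgdje
Hunk 2: at line 4 remove [qkwd,tnfgb] add [izbn,coa,fnn] -> 8 lines: plcg qrqr irr apfyn izbn coa fnn vgdje
Hunk 3: at line 5 remove [coa] add [zhmo,gmu,pnpje] -> 10 lines: plcg qrqr irr apfyn izbn zhmo gmu pnpje fnn vgdje
Hunk 4: at line 4 remove [izbn,zhmo,gmu] add [yzk,xrvx,ldxq] -> 10 lines: plcg qrqr irr apfyn yzk xrvx ldxq pnpje fnn vgdje
Hunk 5: at line 5 remove [xrvx,ldxq] add [zgl,nmaxj,znl] -> 11 lines: plcg qrqr irr apfyn yzk zgl nmaxj znl pnpje fnn vgdje
Hunk 6: at line 7 remove [pnpje] add [vhprw,wvi] -> 12 lines: plcg qrqr irr apfyn yzk zgl nmaxj znl vhprw wvi fnn vgdje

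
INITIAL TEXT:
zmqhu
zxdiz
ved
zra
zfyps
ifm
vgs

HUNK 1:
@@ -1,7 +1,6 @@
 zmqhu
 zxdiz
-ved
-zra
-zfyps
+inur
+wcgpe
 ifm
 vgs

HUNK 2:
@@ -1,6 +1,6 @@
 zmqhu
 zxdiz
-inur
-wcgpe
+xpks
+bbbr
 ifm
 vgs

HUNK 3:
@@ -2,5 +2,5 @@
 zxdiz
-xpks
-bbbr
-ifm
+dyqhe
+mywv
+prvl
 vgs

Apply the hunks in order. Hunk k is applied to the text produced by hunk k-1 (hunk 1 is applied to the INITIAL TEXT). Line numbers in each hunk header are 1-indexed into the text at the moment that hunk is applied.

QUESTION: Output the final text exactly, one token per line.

Answer: zmqhu
zxdiz
dyqhe
mywv
prvl
vgs

Derivation:
Hunk 1: at line 1 remove [ved,zra,zfyps] add [inur,wcgpe] -> 6 lines: zmqhu zxdiz inur wcgpe ifm vgs
Hunk 2: at line 1 remove [inur,wcgpe] add [xpks,bbbr] -> 6 lines: zmqhu zxdiz xpks bbbr ifm vgs
Hunk 3: at line 2 remove [xpks,bbbr,ifm] add [dyqhe,mywv,prvl] -> 6 lines: zmqhu zxdiz dyqhe mywv prvl vgs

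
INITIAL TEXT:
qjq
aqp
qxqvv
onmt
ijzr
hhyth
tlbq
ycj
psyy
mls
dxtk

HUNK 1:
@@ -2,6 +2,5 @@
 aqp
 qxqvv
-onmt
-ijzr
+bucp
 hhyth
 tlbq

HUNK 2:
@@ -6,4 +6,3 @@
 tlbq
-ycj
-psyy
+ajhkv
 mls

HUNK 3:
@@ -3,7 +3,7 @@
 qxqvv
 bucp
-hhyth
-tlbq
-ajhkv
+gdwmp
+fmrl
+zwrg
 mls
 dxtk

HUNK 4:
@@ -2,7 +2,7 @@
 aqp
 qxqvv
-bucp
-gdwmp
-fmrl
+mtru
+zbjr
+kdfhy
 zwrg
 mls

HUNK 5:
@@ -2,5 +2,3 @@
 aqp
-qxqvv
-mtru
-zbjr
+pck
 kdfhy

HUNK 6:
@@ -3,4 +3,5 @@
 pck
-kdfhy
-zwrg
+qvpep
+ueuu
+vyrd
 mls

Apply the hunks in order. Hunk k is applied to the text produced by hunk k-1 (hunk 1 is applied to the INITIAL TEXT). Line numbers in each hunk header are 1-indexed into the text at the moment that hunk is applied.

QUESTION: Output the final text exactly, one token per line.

Answer: qjq
aqp
pck
qvpep
ueuu
vyrd
mls
dxtk

Derivation:
Hunk 1: at line 2 remove [onmt,ijzr] add [bucp] -> 10 lines: qjq aqp qxqvv bucp hhyth tlbq ycj psyy mls dxtk
Hunk 2: at line 6 remove [ycj,psyy] add [ajhkv] -> 9 lines: qjq aqp qxqvv bucp hhyth tlbq ajhkv mls dxtk
Hunk 3: at line 3 remove [hhyth,tlbq,ajhkv] add [gdwmp,fmrl,zwrg] -> 9 lines: qjq aqp qxqvv bucp gdwmp fmrl zwrg mls dxtk
Hunk 4: at line 2 remove [bucp,gdwmp,fmrl] add [mtru,zbjr,kdfhy] -> 9 lines: qjq aqp qxqvv mtru zbjr kdfhy zwrg mls dxtk
Hunk 5: at line 2 remove [qxqvv,mtru,zbjr] add [pck] -> 7 lines: qjq aqp pck kdfhy zwrg mls dxtk
Hunk 6: at line 3 remove [kdfhy,zwrg] add [qvpep,ueuu,vyrd] -> 8 lines: qjq aqp pck qvpep ueuu vyrd mls dxtk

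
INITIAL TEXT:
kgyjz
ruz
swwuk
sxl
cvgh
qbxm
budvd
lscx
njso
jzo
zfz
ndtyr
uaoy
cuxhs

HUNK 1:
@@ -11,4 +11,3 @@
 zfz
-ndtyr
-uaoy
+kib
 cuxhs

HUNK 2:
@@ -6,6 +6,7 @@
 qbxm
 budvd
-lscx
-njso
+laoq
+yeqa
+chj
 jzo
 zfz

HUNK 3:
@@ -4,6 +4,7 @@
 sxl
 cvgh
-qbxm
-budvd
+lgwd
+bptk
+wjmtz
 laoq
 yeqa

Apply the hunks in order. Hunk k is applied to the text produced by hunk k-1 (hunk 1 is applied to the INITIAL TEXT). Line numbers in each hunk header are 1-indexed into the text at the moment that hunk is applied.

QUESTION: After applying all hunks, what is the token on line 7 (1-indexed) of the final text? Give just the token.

Answer: bptk

Derivation:
Hunk 1: at line 11 remove [ndtyr,uaoy] add [kib] -> 13 lines: kgyjz ruz swwuk sxl cvgh qbxm budvd lscx njso jzo zfz kib cuxhs
Hunk 2: at line 6 remove [lscx,njso] add [laoq,yeqa,chj] -> 14 lines: kgyjz ruz swwuk sxl cvgh qbxm budvd laoq yeqa chj jzo zfz kib cuxhs
Hunk 3: at line 4 remove [qbxm,budvd] add [lgwd,bptk,wjmtz] -> 15 lines: kgyjz ruz swwuk sxl cvgh lgwd bptk wjmtz laoq yeqa chj jzo zfz kib cuxhs
Final line 7: bptk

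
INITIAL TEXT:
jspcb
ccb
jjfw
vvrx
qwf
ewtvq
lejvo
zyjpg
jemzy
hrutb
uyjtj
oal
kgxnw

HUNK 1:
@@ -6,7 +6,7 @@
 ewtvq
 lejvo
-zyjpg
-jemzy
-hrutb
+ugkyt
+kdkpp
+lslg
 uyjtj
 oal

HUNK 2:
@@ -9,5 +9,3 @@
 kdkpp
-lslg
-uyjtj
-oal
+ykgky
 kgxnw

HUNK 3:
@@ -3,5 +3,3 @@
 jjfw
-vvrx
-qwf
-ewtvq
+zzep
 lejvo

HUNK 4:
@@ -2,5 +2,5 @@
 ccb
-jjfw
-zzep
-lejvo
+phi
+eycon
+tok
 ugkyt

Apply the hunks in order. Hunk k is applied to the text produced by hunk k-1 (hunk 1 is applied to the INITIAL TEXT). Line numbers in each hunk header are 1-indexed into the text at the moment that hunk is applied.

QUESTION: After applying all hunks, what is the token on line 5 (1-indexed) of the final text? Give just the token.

Hunk 1: at line 6 remove [zyjpg,jemzy,hrutb] add [ugkyt,kdkpp,lslg] -> 13 lines: jspcb ccb jjfw vvrx qwf ewtvq lejvo ugkyt kdkpp lslg uyjtj oal kgxnw
Hunk 2: at line 9 remove [lslg,uyjtj,oal] add [ykgky] -> 11 lines: jspcb ccb jjfw vvrx qwf ewtvq lejvo ugkyt kdkpp ykgky kgxnw
Hunk 3: at line 3 remove [vvrx,qwf,ewtvq] add [zzep] -> 9 lines: jspcb ccb jjfw zzep lejvo ugkyt kdkpp ykgky kgxnw
Hunk 4: at line 2 remove [jjfw,zzep,lejvo] add [phi,eycon,tok] -> 9 lines: jspcb ccb phi eycon tok ugkyt kdkpp ykgky kgxnw
Final line 5: tok

Answer: tok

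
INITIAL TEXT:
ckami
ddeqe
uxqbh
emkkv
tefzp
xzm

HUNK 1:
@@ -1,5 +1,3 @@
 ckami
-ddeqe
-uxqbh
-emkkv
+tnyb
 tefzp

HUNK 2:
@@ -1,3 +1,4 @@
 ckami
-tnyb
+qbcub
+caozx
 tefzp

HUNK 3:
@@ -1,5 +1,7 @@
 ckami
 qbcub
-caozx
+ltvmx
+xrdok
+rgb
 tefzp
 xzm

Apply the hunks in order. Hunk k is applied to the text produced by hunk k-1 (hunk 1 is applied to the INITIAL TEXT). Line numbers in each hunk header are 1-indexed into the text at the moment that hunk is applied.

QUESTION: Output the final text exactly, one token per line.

Hunk 1: at line 1 remove [ddeqe,uxqbh,emkkv] add [tnyb] -> 4 lines: ckami tnyb tefzp xzm
Hunk 2: at line 1 remove [tnyb] add [qbcub,caozx] -> 5 lines: ckami qbcub caozx tefzp xzm
Hunk 3: at line 1 remove [caozx] add [ltvmx,xrdok,rgb] -> 7 lines: ckami qbcub ltvmx xrdok rgb tefzp xzm

Answer: ckami
qbcub
ltvmx
xrdok
rgb
tefzp
xzm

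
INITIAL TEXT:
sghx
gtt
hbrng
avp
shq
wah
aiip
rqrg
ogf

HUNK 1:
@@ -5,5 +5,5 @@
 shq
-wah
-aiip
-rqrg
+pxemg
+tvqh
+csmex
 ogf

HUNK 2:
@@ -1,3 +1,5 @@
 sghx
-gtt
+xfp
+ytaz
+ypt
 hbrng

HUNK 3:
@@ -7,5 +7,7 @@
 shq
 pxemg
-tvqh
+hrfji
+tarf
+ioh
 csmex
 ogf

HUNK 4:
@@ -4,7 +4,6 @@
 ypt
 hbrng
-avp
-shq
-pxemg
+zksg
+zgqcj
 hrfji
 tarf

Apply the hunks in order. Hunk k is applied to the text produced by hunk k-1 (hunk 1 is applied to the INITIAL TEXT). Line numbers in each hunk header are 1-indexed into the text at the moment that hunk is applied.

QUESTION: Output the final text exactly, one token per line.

Answer: sghx
xfp
ytaz
ypt
hbrng
zksg
zgqcj
hrfji
tarf
ioh
csmex
ogf

Derivation:
Hunk 1: at line 5 remove [wah,aiip,rqrg] add [pxemg,tvqh,csmex] -> 9 lines: sghx gtt hbrng avp shq pxemg tvqh csmex ogf
Hunk 2: at line 1 remove [gtt] add [xfp,ytaz,ypt] -> 11 lines: sghx xfp ytaz ypt hbrng avp shq pxemg tvqh csmex ogf
Hunk 3: at line 7 remove [tvqh] add [hrfji,tarf,ioh] -> 13 lines: sghx xfp ytaz ypt hbrng avp shq pxemg hrfji tarf ioh csmex ogf
Hunk 4: at line 4 remove [avp,shq,pxemg] add [zksg,zgqcj] -> 12 lines: sghx xfp ytaz ypt hbrng zksg zgqcj hrfji tarf ioh csmex ogf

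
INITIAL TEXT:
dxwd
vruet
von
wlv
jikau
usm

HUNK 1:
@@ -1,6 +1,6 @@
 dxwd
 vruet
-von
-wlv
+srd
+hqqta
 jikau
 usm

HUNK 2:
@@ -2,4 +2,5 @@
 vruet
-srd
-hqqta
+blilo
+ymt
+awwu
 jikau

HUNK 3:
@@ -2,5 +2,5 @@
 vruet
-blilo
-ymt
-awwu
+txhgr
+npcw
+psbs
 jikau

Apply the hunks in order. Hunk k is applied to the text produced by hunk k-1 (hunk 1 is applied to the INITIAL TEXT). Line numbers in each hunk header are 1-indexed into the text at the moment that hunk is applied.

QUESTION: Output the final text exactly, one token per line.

Answer: dxwd
vruet
txhgr
npcw
psbs
jikau
usm

Derivation:
Hunk 1: at line 1 remove [von,wlv] add [srd,hqqta] -> 6 lines: dxwd vruet srd hqqta jikau usm
Hunk 2: at line 2 remove [srd,hqqta] add [blilo,ymt,awwu] -> 7 lines: dxwd vruet blilo ymt awwu jikau usm
Hunk 3: at line 2 remove [blilo,ymt,awwu] add [txhgr,npcw,psbs] -> 7 lines: dxwd vruet txhgr npcw psbs jikau usm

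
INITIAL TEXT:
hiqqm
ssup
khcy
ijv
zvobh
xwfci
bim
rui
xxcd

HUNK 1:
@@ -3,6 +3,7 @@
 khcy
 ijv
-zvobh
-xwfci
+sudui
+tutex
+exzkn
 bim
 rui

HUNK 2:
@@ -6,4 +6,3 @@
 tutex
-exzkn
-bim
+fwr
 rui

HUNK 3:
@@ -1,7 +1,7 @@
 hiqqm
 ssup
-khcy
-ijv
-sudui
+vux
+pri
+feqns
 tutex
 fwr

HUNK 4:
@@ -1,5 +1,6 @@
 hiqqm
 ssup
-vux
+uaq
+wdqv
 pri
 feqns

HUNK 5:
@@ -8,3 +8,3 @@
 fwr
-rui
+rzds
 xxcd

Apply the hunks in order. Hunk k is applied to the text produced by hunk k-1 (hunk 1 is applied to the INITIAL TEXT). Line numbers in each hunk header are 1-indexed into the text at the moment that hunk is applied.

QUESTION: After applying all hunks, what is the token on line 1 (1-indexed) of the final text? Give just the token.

Answer: hiqqm

Derivation:
Hunk 1: at line 3 remove [zvobh,xwfci] add [sudui,tutex,exzkn] -> 10 lines: hiqqm ssup khcy ijv sudui tutex exzkn bim rui xxcd
Hunk 2: at line 6 remove [exzkn,bim] add [fwr] -> 9 lines: hiqqm ssup khcy ijv sudui tutex fwr rui xxcd
Hunk 3: at line 1 remove [khcy,ijv,sudui] add [vux,pri,feqns] -> 9 lines: hiqqm ssup vux pri feqns tutex fwr rui xxcd
Hunk 4: at line 1 remove [vux] add [uaq,wdqv] -> 10 lines: hiqqm ssup uaq wdqv pri feqns tutex fwr rui xxcd
Hunk 5: at line 8 remove [rui] add [rzds] -> 10 lines: hiqqm ssup uaq wdqv pri feqns tutex fwr rzds xxcd
Final line 1: hiqqm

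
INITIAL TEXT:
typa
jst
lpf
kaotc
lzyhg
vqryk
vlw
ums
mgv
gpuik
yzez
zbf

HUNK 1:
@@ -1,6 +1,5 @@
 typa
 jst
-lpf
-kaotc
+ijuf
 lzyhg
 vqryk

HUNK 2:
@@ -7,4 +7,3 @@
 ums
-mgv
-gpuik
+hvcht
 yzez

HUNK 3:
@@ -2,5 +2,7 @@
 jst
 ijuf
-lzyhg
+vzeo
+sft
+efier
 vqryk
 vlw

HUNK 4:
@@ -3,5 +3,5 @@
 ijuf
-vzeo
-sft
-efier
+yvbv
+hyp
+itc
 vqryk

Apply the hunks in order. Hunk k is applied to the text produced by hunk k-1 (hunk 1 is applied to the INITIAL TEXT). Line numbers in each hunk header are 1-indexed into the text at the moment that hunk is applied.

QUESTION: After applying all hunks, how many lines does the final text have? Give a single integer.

Answer: 12

Derivation:
Hunk 1: at line 1 remove [lpf,kaotc] add [ijuf] -> 11 lines: typa jst ijuf lzyhg vqryk vlw ums mgv gpuik yzez zbf
Hunk 2: at line 7 remove [mgv,gpuik] add [hvcht] -> 10 lines: typa jst ijuf lzyhg vqryk vlw ums hvcht yzez zbf
Hunk 3: at line 2 remove [lzyhg] add [vzeo,sft,efier] -> 12 lines: typa jst ijuf vzeo sft efier vqryk vlw ums hvcht yzez zbf
Hunk 4: at line 3 remove [vzeo,sft,efier] add [yvbv,hyp,itc] -> 12 lines: typa jst ijuf yvbv hyp itc vqryk vlw ums hvcht yzez zbf
Final line count: 12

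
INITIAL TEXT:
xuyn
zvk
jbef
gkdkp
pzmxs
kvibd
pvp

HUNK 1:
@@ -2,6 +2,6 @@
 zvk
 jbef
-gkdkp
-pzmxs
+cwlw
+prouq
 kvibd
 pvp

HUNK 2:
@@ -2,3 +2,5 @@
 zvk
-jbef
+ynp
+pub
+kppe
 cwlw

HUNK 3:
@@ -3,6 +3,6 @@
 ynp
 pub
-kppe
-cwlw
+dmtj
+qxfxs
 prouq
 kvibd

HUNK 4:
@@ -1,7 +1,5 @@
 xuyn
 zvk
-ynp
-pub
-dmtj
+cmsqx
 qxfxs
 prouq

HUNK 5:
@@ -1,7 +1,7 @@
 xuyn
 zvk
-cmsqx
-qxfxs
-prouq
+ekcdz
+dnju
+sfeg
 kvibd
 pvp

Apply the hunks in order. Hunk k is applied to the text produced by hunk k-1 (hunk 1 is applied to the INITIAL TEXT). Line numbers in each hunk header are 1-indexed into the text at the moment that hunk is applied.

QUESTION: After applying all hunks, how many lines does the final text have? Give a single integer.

Hunk 1: at line 2 remove [gkdkp,pzmxs] add [cwlw,prouq] -> 7 lines: xuyn zvk jbef cwlw prouq kvibd pvp
Hunk 2: at line 2 remove [jbef] add [ynp,pub,kppe] -> 9 lines: xuyn zvk ynp pub kppe cwlw prouq kvibd pvp
Hunk 3: at line 3 remove [kppe,cwlw] add [dmtj,qxfxs] -> 9 lines: xuyn zvk ynp pub dmtj qxfxs prouq kvibd pvp
Hunk 4: at line 1 remove [ynp,pub,dmtj] add [cmsqx] -> 7 lines: xuyn zvk cmsqx qxfxs prouq kvibd pvp
Hunk 5: at line 1 remove [cmsqx,qxfxs,prouq] add [ekcdz,dnju,sfeg] -> 7 lines: xuyn zvk ekcdz dnju sfeg kvibd pvp
Final line count: 7

Answer: 7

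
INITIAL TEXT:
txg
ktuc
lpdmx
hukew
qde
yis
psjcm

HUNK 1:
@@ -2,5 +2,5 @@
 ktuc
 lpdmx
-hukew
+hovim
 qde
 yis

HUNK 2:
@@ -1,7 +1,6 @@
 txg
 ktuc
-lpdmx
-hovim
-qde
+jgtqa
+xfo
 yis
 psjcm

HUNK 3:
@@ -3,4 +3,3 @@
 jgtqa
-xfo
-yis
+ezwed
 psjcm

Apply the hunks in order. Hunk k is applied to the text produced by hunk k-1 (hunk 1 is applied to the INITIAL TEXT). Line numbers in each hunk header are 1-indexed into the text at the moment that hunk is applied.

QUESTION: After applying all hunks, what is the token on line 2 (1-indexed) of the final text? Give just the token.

Hunk 1: at line 2 remove [hukew] add [hovim] -> 7 lines: txg ktuc lpdmx hovim qde yis psjcm
Hunk 2: at line 1 remove [lpdmx,hovim,qde] add [jgtqa,xfo] -> 6 lines: txg ktuc jgtqa xfo yis psjcm
Hunk 3: at line 3 remove [xfo,yis] add [ezwed] -> 5 lines: txg ktuc jgtqa ezwed psjcm
Final line 2: ktuc

Answer: ktuc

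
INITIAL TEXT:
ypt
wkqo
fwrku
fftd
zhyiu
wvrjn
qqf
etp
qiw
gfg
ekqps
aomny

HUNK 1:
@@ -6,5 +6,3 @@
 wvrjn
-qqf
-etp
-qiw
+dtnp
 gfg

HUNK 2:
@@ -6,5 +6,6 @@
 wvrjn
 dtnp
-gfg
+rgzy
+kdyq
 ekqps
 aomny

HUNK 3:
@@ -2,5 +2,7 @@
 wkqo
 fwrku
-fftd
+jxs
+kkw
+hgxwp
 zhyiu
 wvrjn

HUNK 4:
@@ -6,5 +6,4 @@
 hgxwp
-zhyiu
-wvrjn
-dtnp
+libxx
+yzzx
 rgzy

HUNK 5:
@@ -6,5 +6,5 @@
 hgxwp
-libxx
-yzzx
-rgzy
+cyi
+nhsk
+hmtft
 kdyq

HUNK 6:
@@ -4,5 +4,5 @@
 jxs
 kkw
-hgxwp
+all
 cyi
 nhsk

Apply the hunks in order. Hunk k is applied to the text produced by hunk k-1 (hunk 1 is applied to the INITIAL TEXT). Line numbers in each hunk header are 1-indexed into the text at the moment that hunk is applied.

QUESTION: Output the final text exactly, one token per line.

Hunk 1: at line 6 remove [qqf,etp,qiw] add [dtnp] -> 10 lines: ypt wkqo fwrku fftd zhyiu wvrjn dtnp gfg ekqps aomny
Hunk 2: at line 6 remove [gfg] add [rgzy,kdyq] -> 11 lines: ypt wkqo fwrku fftd zhyiu wvrjn dtnp rgzy kdyq ekqps aomny
Hunk 3: at line 2 remove [fftd] add [jxs,kkw,hgxwp] -> 13 lines: ypt wkqo fwrku jxs kkw hgxwp zhyiu wvrjn dtnp rgzy kdyq ekqps aomny
Hunk 4: at line 6 remove [zhyiu,wvrjn,dtnp] add [libxx,yzzx] -> 12 lines: ypt wkqo fwrku jxs kkw hgxwp libxx yzzx rgzy kdyq ekqps aomny
Hunk 5: at line 6 remove [libxx,yzzx,rgzy] add [cyi,nhsk,hmtft] -> 12 lines: ypt wkqo fwrku jxs kkw hgxwp cyi nhsk hmtft kdyq ekqps aomny
Hunk 6: at line 4 remove [hgxwp] add [all] -> 12 lines: ypt wkqo fwrku jxs kkw all cyi nhsk hmtft kdyq ekqps aomny

Answer: ypt
wkqo
fwrku
jxs
kkw
all
cyi
nhsk
hmtft
kdyq
ekqps
aomny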